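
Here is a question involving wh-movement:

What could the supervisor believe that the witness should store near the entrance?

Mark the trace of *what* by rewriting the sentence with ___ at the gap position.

What could the supervisor believe that the witness should store ___ near the entrance?

Underlying clause: The supervisor could believe that the witness should store what near the entrance.
'what' functions as the direct object of 'store'. The gap is right after 'store'.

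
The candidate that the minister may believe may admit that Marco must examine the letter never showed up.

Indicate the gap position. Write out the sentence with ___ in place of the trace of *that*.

'that' is the subject of the clause embedded under 'believe'. The gap is right after 'believe'.

The candidate that the minister may believe ___ may admit that Marco must examine the letter never showed up.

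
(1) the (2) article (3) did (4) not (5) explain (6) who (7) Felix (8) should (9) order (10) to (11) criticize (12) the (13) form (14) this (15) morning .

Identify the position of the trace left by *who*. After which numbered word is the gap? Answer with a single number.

9

Before movement: Felix should order who to criticize the form this morning.
The filler 'who' is interpreted as the direct object of 'order'. It moves to the left edge, and the trace sits right after 'order':
The article did not explain who Felix should order ___ to criticize the form this morning.
'order' is word 9.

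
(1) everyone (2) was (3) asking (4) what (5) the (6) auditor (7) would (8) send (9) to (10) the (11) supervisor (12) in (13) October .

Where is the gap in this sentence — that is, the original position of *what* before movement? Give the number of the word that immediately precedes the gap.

8

In situ: The auditor would send what to the supervisor in October.
'what' functions as the direct object of 'send'. Fronting leaves a gap immediately after 'send':
Everyone was asking what the auditor would send ___ to the supervisor in October.
'send' is word 8.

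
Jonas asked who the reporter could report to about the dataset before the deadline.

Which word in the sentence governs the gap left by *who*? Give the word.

to

In situ: The reporter could report to who about the dataset before the deadline.
The filler 'who' is interpreted as the object of the preposition 'to'. Fronting leaves a gap immediately after 'to':
Jonas asked who the reporter could report to ___ about the dataset before the deadline.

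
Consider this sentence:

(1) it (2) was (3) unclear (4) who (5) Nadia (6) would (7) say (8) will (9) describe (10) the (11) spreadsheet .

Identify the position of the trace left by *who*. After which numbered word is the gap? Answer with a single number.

Underlying clause: Nadia would say who will describe the spreadsheet.
'who' functions as the subject of the clause embedded under 'say'. It moves to the left edge, and the trace sits right after 'say':
It was unclear who Nadia would say ___ will describe the spreadsheet.
'say' is word 7.

7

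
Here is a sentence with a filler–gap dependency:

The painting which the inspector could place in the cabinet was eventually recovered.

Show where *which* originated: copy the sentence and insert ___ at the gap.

The filler 'which' is interpreted as the direct object of 'place'. The gap is right after 'place'.

The painting which the inspector could place ___ in the cabinet was eventually recovered.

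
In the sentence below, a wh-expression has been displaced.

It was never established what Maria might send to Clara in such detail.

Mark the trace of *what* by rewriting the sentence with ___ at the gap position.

In situ: Maria might send what to Clara in such detail.
'what' functions as the direct object of 'send'. The gap is right after 'send'.

It was never established what Maria might send ___ to Clara in such detail.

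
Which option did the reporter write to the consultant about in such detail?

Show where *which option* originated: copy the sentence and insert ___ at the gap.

Which option did the reporter write to the consultant about ___ in such detail?

In situ: The reporter did write to the consultant about which option in such detail.
The filler 'which option' is interpreted as the object of the preposition 'about'. The gap is right after 'about'.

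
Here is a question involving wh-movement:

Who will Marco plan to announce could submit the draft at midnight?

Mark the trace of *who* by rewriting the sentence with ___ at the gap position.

Who will Marco plan to announce ___ could submit the draft at midnight?

Before movement: Marco will plan to announce who could submit the draft at midnight.
The filler 'who' is interpreted as the subject of the clause embedded under 'announce'. The gap is right after 'announce'.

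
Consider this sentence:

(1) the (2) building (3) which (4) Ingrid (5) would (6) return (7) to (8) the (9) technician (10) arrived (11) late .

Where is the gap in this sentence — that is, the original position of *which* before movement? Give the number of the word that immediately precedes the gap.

The filler 'which' is interpreted as the direct object of 'return'. Wh-movement fronts it, leaving a gap right after 'return':
The building which Ingrid would return ___ to the technician arrived late.
'return' is word 6.

6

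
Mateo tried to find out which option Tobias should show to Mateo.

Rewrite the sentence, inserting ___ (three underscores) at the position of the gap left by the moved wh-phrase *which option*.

Pre-movement form: Tobias should show which option to Mateo.
'which option' functions as the direct object of 'show'. The gap is right after 'show'.

Mateo tried to find out which option Tobias should show ___ to Mateo.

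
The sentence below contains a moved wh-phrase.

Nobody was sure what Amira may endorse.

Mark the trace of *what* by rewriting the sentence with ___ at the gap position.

Pre-movement form: Amira may endorse what.
The filler 'what' is interpreted as the direct object of 'endorse'. The gap is right after 'endorse'.

Nobody was sure what Amira may endorse ___.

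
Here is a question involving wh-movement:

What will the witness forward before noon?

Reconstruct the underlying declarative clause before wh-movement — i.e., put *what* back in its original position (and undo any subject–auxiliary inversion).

The witness will forward what before noon.

The filler 'what' is interpreted as the direct object of 'forward'. Wh-movement fronts it, leaving a gap right after 'forward':
What will the witness forward ___ before noon?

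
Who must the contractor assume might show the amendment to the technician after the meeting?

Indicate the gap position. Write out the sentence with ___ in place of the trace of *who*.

Who must the contractor assume ___ might show the amendment to the technician after the meeting?

Underlying clause: The contractor must assume who might show the amendment to the technician after the meeting.
'who' is the subject of the clause embedded under 'assume'. The gap is right after 'assume'.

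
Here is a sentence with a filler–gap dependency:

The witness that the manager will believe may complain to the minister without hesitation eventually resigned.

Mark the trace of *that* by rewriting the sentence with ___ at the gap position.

The witness that the manager will believe ___ may complain to the minister without hesitation eventually resigned.

'that' functions as the subject of the clause embedded under 'believe'. The gap is right after 'believe'.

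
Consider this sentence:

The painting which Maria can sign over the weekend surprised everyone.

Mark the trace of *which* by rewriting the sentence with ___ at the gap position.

'which' functions as the direct object of 'sign'. The gap is right after 'sign'.

The painting which Maria can sign ___ over the weekend surprised everyone.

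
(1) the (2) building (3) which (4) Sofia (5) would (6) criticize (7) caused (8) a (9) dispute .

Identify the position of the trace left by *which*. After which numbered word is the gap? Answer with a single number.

The filler 'which' is interpreted as the direct object of 'criticize'. Wh-movement fronts it, leaving a gap right after 'criticize':
The building which Sofia would criticize ___ caused a dispute.
'criticize' is word 6.

6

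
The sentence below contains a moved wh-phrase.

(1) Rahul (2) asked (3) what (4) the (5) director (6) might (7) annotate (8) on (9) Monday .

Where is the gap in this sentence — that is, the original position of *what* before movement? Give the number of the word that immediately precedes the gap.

7

Underlying clause: The director might annotate what on Monday.
'what' is the direct object of 'annotate'. Wh-movement fronts it, leaving a gap right after 'annotate':
Rahul asked what the director might annotate ___ on Monday.
'annotate' is word 7.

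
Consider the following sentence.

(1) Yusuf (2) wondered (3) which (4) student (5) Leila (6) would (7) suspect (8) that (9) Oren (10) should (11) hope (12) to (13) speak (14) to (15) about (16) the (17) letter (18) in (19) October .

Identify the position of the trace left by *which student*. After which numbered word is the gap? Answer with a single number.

Before movement: Leila would suspect that Oren should hope to speak to which student about the letter in October.
The filler 'which student' is interpreted as the object of the preposition 'to'. It moves to the left edge, and the trace sits right after 'to':
Yusuf wondered which student Leila would suspect that Oren should hope to speak to ___ about the letter in October.
'to' is word 14.

14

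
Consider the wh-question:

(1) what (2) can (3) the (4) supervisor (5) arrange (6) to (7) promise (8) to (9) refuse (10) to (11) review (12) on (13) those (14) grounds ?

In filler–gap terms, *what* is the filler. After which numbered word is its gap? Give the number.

11

Pre-movement form: The supervisor can arrange to promise to refuse to review what on those grounds.
'what' functions as the direct object of 'review'. Wh-movement fronts it, leaving a gap right after 'review':
What can the supervisor arrange to promise to refuse to review ___ on those grounds?
'review' is word 11.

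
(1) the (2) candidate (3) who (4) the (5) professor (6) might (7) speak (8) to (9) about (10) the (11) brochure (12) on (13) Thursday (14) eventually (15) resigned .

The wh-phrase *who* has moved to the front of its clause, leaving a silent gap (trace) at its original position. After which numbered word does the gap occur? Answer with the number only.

'who' functions as the object of the preposition 'to'. It moves to the left edge, and the trace sits right after 'to':
The candidate who the professor might speak to ___ about the brochure on Thursday eventually resigned.
'to' is word 8.

8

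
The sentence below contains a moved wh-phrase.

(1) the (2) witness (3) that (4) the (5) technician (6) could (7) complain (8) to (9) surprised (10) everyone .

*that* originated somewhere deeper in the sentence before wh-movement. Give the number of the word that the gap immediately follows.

8

'that' functions as the object of the preposition 'to'. It moves to the left edge, and the trace sits right after 'to':
The witness that the technician could complain to ___ surprised everyone.
'to' is word 8.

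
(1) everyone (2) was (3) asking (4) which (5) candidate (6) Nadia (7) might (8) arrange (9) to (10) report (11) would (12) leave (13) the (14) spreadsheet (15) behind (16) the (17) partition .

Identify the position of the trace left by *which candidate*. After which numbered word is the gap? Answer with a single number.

In situ: Nadia might arrange to report which candidate would leave the spreadsheet behind the partition.
'which candidate' is the subject of the clause embedded under 'report'. It moves to the left edge, and the trace sits right after 'report':
Everyone was asking which candidate Nadia might arrange to report ___ would leave the spreadsheet behind the partition.
'report' is word 10.

10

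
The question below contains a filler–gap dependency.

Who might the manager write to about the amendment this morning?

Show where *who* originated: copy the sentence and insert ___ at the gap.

In situ: The manager might write to who about the amendment this morning.
The filler 'who' is interpreted as the object of the preposition 'to'. The gap is right after 'to'.

Who might the manager write to ___ about the amendment this morning?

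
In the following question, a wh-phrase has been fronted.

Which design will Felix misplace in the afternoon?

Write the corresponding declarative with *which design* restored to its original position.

Felix will misplace which design in the afternoon.

The filler 'which design' is interpreted as the direct object of 'misplace'. It moves to the left edge, and the trace sits right after 'misplace':
Which design will Felix misplace ___ in the afternoon?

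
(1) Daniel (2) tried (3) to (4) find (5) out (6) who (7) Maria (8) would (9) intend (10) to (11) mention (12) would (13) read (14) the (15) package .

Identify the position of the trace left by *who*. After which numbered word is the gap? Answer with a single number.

Underlying clause: Maria would intend to mention who would read the package.
'who' functions as the subject of the clause embedded under 'mention'. Fronting leaves a gap immediately after 'mention':
Daniel tried to find out who Maria would intend to mention ___ would read the package.
'mention' is word 11.

11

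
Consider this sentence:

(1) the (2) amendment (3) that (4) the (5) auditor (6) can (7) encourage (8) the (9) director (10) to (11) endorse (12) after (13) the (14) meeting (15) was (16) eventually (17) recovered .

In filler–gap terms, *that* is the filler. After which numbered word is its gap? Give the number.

'that' is the direct object of 'endorse'. Fronting leaves a gap immediately after 'endorse':
The amendment that the auditor can encourage the director to endorse ___ after the meeting was eventually recovered.
'endorse' is word 11.

11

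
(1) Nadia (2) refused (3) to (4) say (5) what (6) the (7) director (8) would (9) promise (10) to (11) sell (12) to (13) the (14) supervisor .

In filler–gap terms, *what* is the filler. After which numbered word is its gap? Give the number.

11

Pre-movement form: The director would promise to sell what to the supervisor.
The filler 'what' is interpreted as the direct object of 'sell'. It moves to the left edge, and the trace sits right after 'sell':
Nadia refused to say what the director would promise to sell ___ to the supervisor.
'sell' is word 11.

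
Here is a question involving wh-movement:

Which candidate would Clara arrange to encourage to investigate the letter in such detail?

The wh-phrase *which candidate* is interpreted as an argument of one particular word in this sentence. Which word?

Underlying clause: Clara would arrange to encourage which candidate to investigate the letter in such detail.
'which candidate' functions as the direct object of 'encourage'. Wh-movement fronts it, leaving a gap right after 'encourage':
Which candidate would Clara arrange to encourage ___ to investigate the letter in such detail?

encourage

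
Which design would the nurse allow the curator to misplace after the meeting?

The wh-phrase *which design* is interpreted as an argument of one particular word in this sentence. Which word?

misplace

Before movement: The nurse would allow the curator to misplace which design after the meeting.
'which design' is the direct object of 'misplace'. Fronting leaves a gap immediately after 'misplace':
Which design would the nurse allow the curator to misplace ___ after the meeting?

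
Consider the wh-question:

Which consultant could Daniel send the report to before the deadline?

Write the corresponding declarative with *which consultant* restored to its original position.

Daniel could send the report to which consultant before the deadline.

The filler 'which consultant' is interpreted as the object of the preposition 'to' (recipient of 'send'). Fronting leaves a gap immediately after 'to':
Which consultant could Daniel send the report to ___ before the deadline?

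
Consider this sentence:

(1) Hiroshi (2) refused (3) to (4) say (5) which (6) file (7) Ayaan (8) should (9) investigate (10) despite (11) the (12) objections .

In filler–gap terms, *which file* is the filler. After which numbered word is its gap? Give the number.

9

In situ: Ayaan should investigate which file despite the objections.
The filler 'which file' is interpreted as the direct object of 'investigate'. It moves to the left edge, and the trace sits right after 'investigate':
Hiroshi refused to say which file Ayaan should investigate ___ despite the objections.
'investigate' is word 9.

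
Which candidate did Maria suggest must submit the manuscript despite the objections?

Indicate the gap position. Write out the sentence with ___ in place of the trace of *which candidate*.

Pre-movement form: Maria did suggest which candidate must submit the manuscript despite the objections.
'which candidate' is the subject of the clause embedded under 'suggest'. The gap is right after 'suggest'.

Which candidate did Maria suggest ___ must submit the manuscript despite the objections?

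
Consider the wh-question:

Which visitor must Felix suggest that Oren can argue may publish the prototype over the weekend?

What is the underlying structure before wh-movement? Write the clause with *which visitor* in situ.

The filler 'which visitor' is interpreted as the subject of the clause embedded under 'argue'. Fronting leaves a gap immediately after 'argue':
Which visitor must Felix suggest that Oren can argue ___ may publish the prototype over the weekend?

Felix must suggest that Oren can argue which visitor may publish the prototype over the weekend.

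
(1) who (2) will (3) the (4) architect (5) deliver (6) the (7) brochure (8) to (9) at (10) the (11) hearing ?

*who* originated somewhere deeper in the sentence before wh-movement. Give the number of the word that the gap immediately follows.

8

Pre-movement form: The architect will deliver the brochure to who at the hearing.
The filler 'who' is interpreted as the object of the preposition 'to' (recipient of 'deliver'). Wh-movement fronts it, leaving a gap right after 'to':
Who will the architect deliver the brochure to ___ at the hearing?
'to' is word 8.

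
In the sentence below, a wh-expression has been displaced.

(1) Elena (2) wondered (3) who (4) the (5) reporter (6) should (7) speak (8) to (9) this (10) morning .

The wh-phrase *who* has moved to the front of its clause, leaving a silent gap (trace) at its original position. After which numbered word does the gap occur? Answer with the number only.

8

Underlying clause: The reporter should speak to who this morning.
The filler 'who' is interpreted as the object of the preposition 'to'. Fronting leaves a gap immediately after 'to':
Elena wondered who the reporter should speak to ___ this morning.
'to' is word 8.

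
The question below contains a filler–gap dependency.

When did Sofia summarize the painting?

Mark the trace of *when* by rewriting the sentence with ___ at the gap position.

When did Sofia summarize the painting ___?

In situ: Sofia did summarize the painting when.
'when' functions as the temporal adjunct. The gap is right after 'painting'.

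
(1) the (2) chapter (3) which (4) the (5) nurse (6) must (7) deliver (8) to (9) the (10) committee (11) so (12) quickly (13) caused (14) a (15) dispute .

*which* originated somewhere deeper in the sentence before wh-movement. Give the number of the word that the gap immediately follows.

'which' is the direct object of 'deliver'. It moves to the left edge, and the trace sits right after 'deliver':
The chapter which the nurse must deliver ___ to the committee so quickly caused a dispute.
'deliver' is word 7.

7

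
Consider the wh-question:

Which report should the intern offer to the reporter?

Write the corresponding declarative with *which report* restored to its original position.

'which report' functions as the direct object of 'offer'. Wh-movement fronts it, leaving a gap right after 'offer':
Which report should the intern offer ___ to the reporter?

The intern should offer which report to the reporter.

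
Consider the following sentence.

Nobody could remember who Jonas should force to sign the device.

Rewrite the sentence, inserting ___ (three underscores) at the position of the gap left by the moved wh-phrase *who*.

Before movement: Jonas should force who to sign the device.
The filler 'who' is interpreted as the direct object of 'force'. The gap is right after 'force'.

Nobody could remember who Jonas should force ___ to sign the device.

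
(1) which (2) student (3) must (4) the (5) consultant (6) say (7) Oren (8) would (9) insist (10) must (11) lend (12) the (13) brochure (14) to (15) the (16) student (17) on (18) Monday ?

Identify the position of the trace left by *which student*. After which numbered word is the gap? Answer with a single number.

In situ: The consultant must say Oren would insist which student must lend the brochure to the student on Monday.
The filler 'which student' is interpreted as the subject of the clause embedded under 'insist'. It moves to the left edge, and the trace sits right after 'insist':
Which student must the consultant say Oren would insist ___ must lend the brochure to the student on Monday?
'insist' is word 9.

9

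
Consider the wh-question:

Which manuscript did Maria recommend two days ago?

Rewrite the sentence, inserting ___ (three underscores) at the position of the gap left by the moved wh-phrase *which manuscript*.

Pre-movement form: Maria did recommend which manuscript two days ago.
'which manuscript' functions as the direct object of 'recommend'. The gap is right after 'recommend'.

Which manuscript did Maria recommend ___ two days ago?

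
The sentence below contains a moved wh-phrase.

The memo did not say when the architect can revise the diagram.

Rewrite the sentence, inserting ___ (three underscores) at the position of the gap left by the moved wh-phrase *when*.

The memo did not say when the architect can revise the diagram ___.

Pre-movement form: The architect can revise the diagram when.
'when' functions as the temporal adjunct. The gap is right after 'diagram'.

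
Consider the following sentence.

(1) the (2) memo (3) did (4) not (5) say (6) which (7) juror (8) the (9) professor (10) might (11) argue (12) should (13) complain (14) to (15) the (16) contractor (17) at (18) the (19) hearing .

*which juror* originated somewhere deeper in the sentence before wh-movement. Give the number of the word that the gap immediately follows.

Underlying clause: The professor might argue which juror should complain to the contractor at the hearing.
The filler 'which juror' is interpreted as the subject of the clause embedded under 'argue'. It moves to the left edge, and the trace sits right after 'argue':
The memo did not say which juror the professor might argue ___ should complain to the contractor at the hearing.
'argue' is word 11.

11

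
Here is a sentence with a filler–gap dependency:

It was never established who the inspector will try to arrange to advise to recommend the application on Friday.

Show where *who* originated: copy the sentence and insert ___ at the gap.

It was never established who the inspector will try to arrange to advise ___ to recommend the application on Friday.

Before movement: The inspector will try to arrange to advise who to recommend the application on Friday.
'who' is the direct object of 'advise'. The gap is right after 'advise'.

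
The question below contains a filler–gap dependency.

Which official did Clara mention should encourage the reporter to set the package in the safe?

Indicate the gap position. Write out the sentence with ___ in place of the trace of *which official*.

Before movement: Clara did mention which official should encourage the reporter to set the package in the safe.
'which official' is the subject of the clause embedded under 'mention'. The gap is right after 'mention'.

Which official did Clara mention ___ should encourage the reporter to set the package in the safe?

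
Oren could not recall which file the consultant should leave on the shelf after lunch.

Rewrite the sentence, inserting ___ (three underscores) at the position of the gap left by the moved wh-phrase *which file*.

Oren could not recall which file the consultant should leave ___ on the shelf after lunch.

Pre-movement form: The consultant should leave which file on the shelf after lunch.
'which file' is the direct object of 'leave'. The gap is right after 'leave'.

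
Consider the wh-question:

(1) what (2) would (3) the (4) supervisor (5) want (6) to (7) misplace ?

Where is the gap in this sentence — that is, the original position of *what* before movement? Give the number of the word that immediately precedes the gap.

7

Underlying clause: The supervisor would want to misplace what.
'what' is the direct object of 'misplace'. Fronting leaves a gap immediately after 'misplace':
What would the supervisor want to misplace ___?
'misplace' is word 7.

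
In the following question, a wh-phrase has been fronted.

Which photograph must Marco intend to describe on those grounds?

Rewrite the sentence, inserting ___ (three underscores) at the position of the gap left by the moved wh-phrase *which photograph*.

Which photograph must Marco intend to describe ___ on those grounds?

Pre-movement form: Marco must intend to describe which photograph on those grounds.
'which photograph' is the direct object of 'describe'. The gap is right after 'describe'.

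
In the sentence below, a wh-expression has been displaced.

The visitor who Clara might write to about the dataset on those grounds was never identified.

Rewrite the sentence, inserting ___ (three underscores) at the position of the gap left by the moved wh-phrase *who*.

The filler 'who' is interpreted as the object of the preposition 'to'. The gap is right after 'to'.

The visitor who Clara might write to ___ about the dataset on those grounds was never identified.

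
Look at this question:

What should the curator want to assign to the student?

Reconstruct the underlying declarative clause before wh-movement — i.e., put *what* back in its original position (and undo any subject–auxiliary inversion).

The filler 'what' is interpreted as the direct object of 'assign'. Fronting leaves a gap immediately after 'assign':
What should the curator want to assign ___ to the student?

The curator should want to assign what to the student.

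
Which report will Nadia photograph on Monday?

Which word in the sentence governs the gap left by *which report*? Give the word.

In situ: Nadia will photograph which report on Monday.
'which report' is the direct object of 'photograph'. It moves to the left edge, and the trace sits right after 'photograph':
Which report will Nadia photograph ___ on Monday?

photograph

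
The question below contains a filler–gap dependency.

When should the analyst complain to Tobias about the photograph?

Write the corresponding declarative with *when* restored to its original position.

The analyst should complain to Tobias about the photograph when.

'when' is the temporal adjunct. Wh-movement fronts it, leaving a gap right after 'photograph':
When should the analyst complain to Tobias about the photograph ___?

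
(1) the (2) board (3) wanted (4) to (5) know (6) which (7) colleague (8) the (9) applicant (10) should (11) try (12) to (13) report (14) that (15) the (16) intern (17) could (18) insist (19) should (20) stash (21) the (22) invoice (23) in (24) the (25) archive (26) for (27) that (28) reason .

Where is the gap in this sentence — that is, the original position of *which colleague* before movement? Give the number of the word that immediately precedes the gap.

18

Underlying clause: The applicant should try to report that the intern could insist which colleague should stash the invoice in the archive for that reason.
'which colleague' is the subject of the clause embedded under 'insist'. It moves to the left edge, and the trace sits right after 'insist':
The board wanted to know which colleague the applicant should try to report that the intern could insist ___ should stash the invoice in the archive for that reason.
'insist' is word 18.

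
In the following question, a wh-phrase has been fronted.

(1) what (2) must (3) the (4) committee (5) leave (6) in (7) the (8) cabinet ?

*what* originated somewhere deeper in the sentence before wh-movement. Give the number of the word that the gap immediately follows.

Before movement: The committee must leave what in the cabinet.
The filler 'what' is interpreted as the direct object of 'leave'. Fronting leaves a gap immediately after 'leave':
What must the committee leave ___ in the cabinet?
'leave' is word 5.

5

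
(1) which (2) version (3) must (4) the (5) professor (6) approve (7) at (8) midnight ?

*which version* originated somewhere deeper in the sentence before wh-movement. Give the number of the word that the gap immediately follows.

6

In situ: The professor must approve which version at midnight.
'which version' functions as the direct object of 'approve'. It moves to the left edge, and the trace sits right after 'approve':
Which version must the professor approve ___ at midnight?
'approve' is word 6.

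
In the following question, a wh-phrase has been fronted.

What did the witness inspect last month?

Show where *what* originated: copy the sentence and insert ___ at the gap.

In situ: The witness did inspect what last month.
'what' is the direct object of 'inspect'. The gap is right after 'inspect'.

What did the witness inspect ___ last month?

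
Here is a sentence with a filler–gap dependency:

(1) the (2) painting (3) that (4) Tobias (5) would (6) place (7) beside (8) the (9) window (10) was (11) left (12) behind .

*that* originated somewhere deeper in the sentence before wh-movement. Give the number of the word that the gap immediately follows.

6

'that' is the direct object of 'place'. Wh-movement fronts it, leaving a gap right after 'place':
The painting that Tobias would place ___ beside the window was left behind.
'place' is word 6.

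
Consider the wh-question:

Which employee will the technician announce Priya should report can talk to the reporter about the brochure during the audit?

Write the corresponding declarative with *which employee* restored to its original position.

The technician will announce Priya should report which employee can talk to the reporter about the brochure during the audit.

'which employee' is the subject of the clause embedded under 'report'. Wh-movement fronts it, leaving a gap right after 'report':
Which employee will the technician announce Priya should report ___ can talk to the reporter about the brochure during the audit?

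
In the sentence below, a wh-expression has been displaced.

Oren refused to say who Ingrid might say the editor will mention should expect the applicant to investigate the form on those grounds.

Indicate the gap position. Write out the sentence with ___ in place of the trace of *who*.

Pre-movement form: Ingrid might say the editor will mention who should expect the applicant to investigate the form on those grounds.
'who' is the subject of the clause embedded under 'mention'. The gap is right after 'mention'.

Oren refused to say who Ingrid might say the editor will mention ___ should expect the applicant to investigate the form on those grounds.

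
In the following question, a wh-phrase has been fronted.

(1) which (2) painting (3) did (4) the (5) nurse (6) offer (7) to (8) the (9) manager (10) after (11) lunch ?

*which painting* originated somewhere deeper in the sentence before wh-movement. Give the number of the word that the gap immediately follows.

6

Pre-movement form: The nurse did offer which painting to the manager after lunch.
'which painting' is the direct object of 'offer'. Wh-movement fronts it, leaving a gap right after 'offer':
Which painting did the nurse offer ___ to the manager after lunch?
'offer' is word 6.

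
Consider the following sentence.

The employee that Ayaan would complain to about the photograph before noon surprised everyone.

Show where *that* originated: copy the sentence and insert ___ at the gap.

The employee that Ayaan would complain to ___ about the photograph before noon surprised everyone.

'that' functions as the object of the preposition 'to'. The gap is right after 'to'.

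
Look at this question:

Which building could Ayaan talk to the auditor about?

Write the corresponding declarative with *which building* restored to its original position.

Ayaan could talk to the auditor about which building.

The filler 'which building' is interpreted as the object of the preposition 'about'. It moves to the left edge, and the trace sits right after 'about':
Which building could Ayaan talk to the auditor about ___?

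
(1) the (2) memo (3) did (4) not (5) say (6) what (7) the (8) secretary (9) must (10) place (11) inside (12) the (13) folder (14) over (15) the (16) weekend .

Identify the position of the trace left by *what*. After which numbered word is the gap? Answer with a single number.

10

Before movement: The secretary must place what inside the folder over the weekend.
The filler 'what' is interpreted as the direct object of 'place'. Fronting leaves a gap immediately after 'place':
The memo did not say what the secretary must place ___ inside the folder over the weekend.
'place' is word 10.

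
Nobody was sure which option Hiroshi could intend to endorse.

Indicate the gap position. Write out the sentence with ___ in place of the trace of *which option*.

Pre-movement form: Hiroshi could intend to endorse which option.
The filler 'which option' is interpreted as the direct object of 'endorse'. The gap is right after 'endorse'.

Nobody was sure which option Hiroshi could intend to endorse ___.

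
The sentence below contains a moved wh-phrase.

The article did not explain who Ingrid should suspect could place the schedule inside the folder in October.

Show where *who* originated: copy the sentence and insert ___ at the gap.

The article did not explain who Ingrid should suspect ___ could place the schedule inside the folder in October.

Before movement: Ingrid should suspect who could place the schedule inside the folder in October.
'who' functions as the subject of the clause embedded under 'suspect'. The gap is right after 'suspect'.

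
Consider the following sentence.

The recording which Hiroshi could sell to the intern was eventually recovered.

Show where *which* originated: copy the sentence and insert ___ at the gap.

'which' is the direct object of 'sell'. The gap is right after 'sell'.

The recording which Hiroshi could sell ___ to the intern was eventually recovered.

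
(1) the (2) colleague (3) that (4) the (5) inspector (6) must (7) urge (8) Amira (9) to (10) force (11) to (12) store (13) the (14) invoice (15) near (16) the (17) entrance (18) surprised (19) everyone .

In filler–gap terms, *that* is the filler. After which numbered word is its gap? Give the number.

10

'that' is the direct object of 'force'. Fronting leaves a gap immediately after 'force':
The colleague that the inspector must urge Amira to force ___ to store the invoice near the entrance surprised everyone.
'force' is word 10.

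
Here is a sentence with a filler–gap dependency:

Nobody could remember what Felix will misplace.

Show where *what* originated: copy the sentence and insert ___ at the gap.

Underlying clause: Felix will misplace what.
'what' functions as the direct object of 'misplace'. The gap is right after 'misplace'.

Nobody could remember what Felix will misplace ___.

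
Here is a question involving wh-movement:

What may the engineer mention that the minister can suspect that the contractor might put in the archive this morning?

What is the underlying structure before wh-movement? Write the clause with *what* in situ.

The engineer may mention that the minister can suspect that the contractor might put what in the archive this morning.

'what' is the direct object of 'put'. Wh-movement fronts it, leaving a gap right after 'put':
What may the engineer mention that the minister can suspect that the contractor might put ___ in the archive this morning?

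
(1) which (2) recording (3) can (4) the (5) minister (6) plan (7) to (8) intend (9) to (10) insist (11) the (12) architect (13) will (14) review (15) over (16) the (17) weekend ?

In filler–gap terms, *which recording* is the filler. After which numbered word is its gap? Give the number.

14

Before movement: The minister can plan to intend to insist the architect will review which recording over the weekend.
'which recording' is the direct object of 'review'. It moves to the left edge, and the trace sits right after 'review':
Which recording can the minister plan to intend to insist the architect will review ___ over the weekend?
'review' is word 14.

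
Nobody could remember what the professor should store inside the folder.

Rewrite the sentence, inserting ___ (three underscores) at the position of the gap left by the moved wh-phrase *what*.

Before movement: The professor should store what inside the folder.
'what' is the direct object of 'store'. The gap is right after 'store'.

Nobody could remember what the professor should store ___ inside the folder.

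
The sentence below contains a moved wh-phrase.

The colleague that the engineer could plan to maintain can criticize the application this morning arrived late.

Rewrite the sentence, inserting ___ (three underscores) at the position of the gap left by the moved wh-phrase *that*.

The colleague that the engineer could plan to maintain ___ can criticize the application this morning arrived late.

The filler 'that' is interpreted as the subject of the clause embedded under 'maintain'. The gap is right after 'maintain'.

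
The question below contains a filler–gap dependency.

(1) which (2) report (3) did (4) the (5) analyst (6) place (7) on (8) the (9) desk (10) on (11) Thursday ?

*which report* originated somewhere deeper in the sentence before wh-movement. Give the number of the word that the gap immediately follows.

Before movement: The analyst did place which report on the desk on Thursday.
'which report' functions as the direct object of 'place'. It moves to the left edge, and the trace sits right after 'place':
Which report did the analyst place ___ on the desk on Thursday?
'place' is word 6.

6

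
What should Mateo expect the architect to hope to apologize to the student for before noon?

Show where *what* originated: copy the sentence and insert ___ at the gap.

What should Mateo expect the architect to hope to apologize to the student for ___ before noon?

Underlying clause: Mateo should expect the architect to hope to apologize to the student for what before noon.
'what' is the object of the preposition 'for'. The gap is right after 'for'.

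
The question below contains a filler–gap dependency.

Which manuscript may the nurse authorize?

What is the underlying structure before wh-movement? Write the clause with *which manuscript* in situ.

'which manuscript' functions as the direct object of 'authorize'. Wh-movement fronts it, leaving a gap right after 'authorize':
Which manuscript may the nurse authorize ___?

The nurse may authorize which manuscript.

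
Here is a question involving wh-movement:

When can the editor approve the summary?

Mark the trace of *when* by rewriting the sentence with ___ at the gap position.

When can the editor approve the summary ___?

Before movement: The editor can approve the summary when.
The filler 'when' is interpreted as the temporal adjunct. The gap is right after 'summary'.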